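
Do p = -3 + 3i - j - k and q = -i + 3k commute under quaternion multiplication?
No: pq = 6 - 8j - 10k ≠ 6 + 6i + 8j - 8k = qp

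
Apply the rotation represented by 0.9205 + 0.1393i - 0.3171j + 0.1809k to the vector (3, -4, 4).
(1.752, -4.334, 4.376)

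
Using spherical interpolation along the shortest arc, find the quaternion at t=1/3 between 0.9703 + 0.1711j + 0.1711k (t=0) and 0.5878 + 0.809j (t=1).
0.9009 + 0.4169j + 0.1209k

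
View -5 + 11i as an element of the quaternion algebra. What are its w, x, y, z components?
-5 + 11i + 0j + 0k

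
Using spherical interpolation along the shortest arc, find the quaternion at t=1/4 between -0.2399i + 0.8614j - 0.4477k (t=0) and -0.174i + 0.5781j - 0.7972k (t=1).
-0.2277i + 0.8055j - 0.547k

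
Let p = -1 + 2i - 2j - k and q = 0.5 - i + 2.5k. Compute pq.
4 - 3i - 5j - 5k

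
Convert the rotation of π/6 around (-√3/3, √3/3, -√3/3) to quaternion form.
0.9659 - 0.1494i + 0.1494j - 0.1494k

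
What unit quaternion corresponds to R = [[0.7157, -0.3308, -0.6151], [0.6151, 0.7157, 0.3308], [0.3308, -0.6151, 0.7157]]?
0.887 - 0.2666i - 0.2666j + 0.2666k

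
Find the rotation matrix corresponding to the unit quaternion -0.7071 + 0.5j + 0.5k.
[[0, 0.7071, -0.7071], [-0.7071, 0.5, 0.5], [0.7071, 0.5, 0.5]]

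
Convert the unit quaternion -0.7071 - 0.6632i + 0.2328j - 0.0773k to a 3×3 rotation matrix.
[[0.8797, -0.4181, -0.2267], [-0.1995, 0.1084, -0.9739], [0.4318, 0.9019, 0.0119]]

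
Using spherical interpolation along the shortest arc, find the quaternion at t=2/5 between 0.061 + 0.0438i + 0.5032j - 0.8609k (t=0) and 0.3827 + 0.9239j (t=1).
0.2221 + 0.0298i + 0.7785j - 0.5863k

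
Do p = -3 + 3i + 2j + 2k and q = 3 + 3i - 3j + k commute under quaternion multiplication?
No: pq = -14 + 8i + 18j - 12k ≠ -14 - 8i + 12j + 18k = qp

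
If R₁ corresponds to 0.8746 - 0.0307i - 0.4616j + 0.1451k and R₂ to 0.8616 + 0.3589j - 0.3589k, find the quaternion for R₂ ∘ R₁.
0.9713 - 0.14i - 0.0728j - 0.1779k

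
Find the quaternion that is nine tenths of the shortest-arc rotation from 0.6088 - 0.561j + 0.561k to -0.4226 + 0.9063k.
-0.322 - 0.0761j + 0.9437k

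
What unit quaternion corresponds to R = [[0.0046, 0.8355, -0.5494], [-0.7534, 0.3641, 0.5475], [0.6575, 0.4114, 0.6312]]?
0.7071 - 0.0481i - 0.4267j - 0.5618k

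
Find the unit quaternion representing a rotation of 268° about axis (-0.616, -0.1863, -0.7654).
-0.6947 - 0.4431i - 0.134j - 0.5506k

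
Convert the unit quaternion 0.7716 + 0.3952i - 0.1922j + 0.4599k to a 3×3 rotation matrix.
[[0.5031, -0.8616, 0.0669], [0.5578, 0.2646, -0.7867], [0.6601, 0.4331, 0.6138]]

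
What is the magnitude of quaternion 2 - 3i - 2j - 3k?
√26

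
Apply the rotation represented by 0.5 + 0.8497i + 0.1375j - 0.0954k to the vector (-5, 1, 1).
(-4.415, -2.029, 1.84)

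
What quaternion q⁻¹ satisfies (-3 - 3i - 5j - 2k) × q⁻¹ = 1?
-0.0638 + 0.0638i + 0.1064j + 0.0426k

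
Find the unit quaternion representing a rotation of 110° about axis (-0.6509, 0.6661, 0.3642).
0.5736 - 0.5332i + 0.5456j + 0.2983k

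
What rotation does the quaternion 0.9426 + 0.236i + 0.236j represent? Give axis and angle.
axis = (√2/2, √2/2, 0), θ = 39°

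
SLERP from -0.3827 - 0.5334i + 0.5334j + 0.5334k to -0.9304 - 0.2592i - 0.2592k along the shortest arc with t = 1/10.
-0.4822 - 0.5384i + 0.5051j + 0.4717k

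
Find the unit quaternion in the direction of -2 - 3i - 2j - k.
-0.4714 - 0.7071i - 0.4714j - 0.2357k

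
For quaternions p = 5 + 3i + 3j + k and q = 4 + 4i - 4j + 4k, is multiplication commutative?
No: pq = 16 + 48i - 16j ≠ 16 + 16i + 48k = qp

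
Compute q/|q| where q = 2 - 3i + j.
0.5345 - 0.8018i + 0.2673j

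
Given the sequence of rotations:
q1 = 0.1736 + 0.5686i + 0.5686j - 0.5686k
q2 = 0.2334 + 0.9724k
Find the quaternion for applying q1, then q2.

q2 · q1 = 0.5934 - 0.4202i + 0.6856j + 0.0361k
0.5934 - 0.4202i + 0.6856j + 0.0361k


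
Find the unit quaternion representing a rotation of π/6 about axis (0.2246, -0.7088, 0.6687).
0.9659 + 0.0581i - 0.1835j + 0.1731k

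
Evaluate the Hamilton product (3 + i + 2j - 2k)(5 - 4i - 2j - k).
21 - 13i + 13j - 7k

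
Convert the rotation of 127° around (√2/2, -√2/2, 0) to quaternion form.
0.4462 + 0.6328i - 0.6328j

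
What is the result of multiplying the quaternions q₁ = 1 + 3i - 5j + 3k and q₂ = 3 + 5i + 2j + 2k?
-8 - 2i - 4j + 42k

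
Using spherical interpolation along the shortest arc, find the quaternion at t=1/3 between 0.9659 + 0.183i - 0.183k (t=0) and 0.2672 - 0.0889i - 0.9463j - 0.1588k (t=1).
0.8795 + 0.1059i - 0.4117j - 0.2137k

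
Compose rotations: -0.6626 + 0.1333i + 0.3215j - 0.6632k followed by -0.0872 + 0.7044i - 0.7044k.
-0.5033 - 0.2519i + 0.3452j + 0.751k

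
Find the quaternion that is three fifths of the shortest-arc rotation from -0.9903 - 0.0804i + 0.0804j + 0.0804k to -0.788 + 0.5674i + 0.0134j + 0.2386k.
-0.9261 + 0.3254i + 0.0431j + 0.186k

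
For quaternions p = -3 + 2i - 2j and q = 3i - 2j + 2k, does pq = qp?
No: pq = -10 - 13i + 2j - 4k ≠ -10 - 5i + 10j - 8k = qp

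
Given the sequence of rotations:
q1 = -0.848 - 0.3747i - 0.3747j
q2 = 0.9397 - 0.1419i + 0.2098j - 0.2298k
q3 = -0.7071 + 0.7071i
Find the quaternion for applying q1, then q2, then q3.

q2 · q1 = -0.7714 - 0.3179i - 0.4439j + 0.3267k
q3 · q2 · q1 = 0.7702 - 0.3207i + 0.0829j - 0.5449k
0.7702 - 0.3207i + 0.0829j - 0.5449k


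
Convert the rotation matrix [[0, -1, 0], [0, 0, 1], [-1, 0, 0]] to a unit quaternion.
0.5 - 0.5i + 0.5j + 0.5k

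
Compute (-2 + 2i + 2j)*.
-2 - 2i - 2j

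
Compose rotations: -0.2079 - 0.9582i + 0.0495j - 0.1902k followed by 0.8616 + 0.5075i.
0.3072 - 0.9311i + 0.1392j - 0.1388k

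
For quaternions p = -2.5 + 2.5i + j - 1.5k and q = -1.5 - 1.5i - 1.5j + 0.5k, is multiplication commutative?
No: pq = 9.75 - 1.75i + 3.25j - 1.25k ≠ 9.75 + 1.75i + 1.25j + 3.25k = qp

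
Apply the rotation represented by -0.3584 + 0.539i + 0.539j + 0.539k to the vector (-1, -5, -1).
(-4.87, -0.352, -1.779)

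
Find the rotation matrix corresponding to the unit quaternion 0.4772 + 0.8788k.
[[-0.5446, -0.8387, 0], [0.8387, -0.5446, 0], [0, 0, 1]]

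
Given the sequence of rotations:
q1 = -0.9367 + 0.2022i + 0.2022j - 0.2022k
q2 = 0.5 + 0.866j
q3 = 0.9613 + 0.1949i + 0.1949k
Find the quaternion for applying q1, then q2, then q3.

q2 · q1 = -0.6435 - 0.074i - 0.7101j - 0.2762k
q3 · q2 · q1 = -0.5503 - 0.0582i - 0.6432j - 0.5293k
-0.5503 - 0.0582i - 0.6432j - 0.5293k


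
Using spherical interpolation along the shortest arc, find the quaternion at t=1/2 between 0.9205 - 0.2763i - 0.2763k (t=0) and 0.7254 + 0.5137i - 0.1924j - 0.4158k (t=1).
0.9086 + 0.1311i - 0.1062j - 0.3821k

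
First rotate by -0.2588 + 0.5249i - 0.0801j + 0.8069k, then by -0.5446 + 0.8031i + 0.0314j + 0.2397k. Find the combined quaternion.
-0.4715 - 0.4492i - 0.4867j - 0.5823k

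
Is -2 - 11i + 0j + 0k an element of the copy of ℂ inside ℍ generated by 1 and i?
Yes. The quaternion -2 - 11i has j- and k-coefficients y = z = 0, so it lies in the complex subalgebra spanned by 1 and i.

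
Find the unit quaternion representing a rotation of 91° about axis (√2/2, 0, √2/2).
0.7009 + 0.5043i + 0.5043k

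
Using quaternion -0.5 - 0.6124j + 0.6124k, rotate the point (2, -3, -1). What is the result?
(-3.45, -1.225, 0.775)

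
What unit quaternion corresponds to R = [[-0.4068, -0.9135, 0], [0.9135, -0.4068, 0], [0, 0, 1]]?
0.5446 + 0.8387k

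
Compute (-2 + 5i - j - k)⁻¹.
-0.0645 - 0.1613i + 0.0323j + 0.0323k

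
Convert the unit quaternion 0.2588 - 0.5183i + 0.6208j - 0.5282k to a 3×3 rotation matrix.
[[-0.3288, -0.3701, 0.8689], [-0.9169, -0.0953, -0.3875], [0.2262, -0.9241, -0.3081]]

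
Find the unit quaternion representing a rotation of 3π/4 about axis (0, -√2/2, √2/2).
0.3827 - 0.6533j + 0.6533k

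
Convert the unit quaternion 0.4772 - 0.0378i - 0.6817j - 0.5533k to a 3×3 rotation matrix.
[[-0.5417, 0.5796, -0.6088], [-0.4765, 0.3849, 0.7904], [0.6924, 0.7183, 0.0677]]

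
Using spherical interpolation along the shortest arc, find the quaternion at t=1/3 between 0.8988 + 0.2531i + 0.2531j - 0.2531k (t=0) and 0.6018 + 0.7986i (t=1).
0.8482 + 0.4663i + 0.1776j - 0.1776k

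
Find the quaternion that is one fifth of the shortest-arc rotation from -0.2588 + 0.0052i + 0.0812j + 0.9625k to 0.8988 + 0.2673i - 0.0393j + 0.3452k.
0.0219 + 0.0828i + 0.0639j + 0.9943k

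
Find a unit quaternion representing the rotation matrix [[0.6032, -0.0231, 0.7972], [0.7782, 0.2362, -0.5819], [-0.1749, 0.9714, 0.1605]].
0.7071 + 0.5492i + 0.3437j + 0.2833k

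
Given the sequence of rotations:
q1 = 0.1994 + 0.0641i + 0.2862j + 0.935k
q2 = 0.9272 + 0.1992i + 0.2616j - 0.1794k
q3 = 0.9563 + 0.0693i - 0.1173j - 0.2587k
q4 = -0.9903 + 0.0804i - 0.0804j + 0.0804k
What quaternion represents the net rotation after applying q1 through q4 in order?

q2 · q1 = 0.265 + 0.3951i + 0.1198j + 0.8714k
q3 · q2 · q1 = 0.4655 + 0.325i - 0.0791j + 0.8194k
q4 · q3 · q2 · q1 = -0.5594 - 0.3439i + 0.0012j - 0.7543k
-0.5594 - 0.3439i + 0.0012j - 0.7543k


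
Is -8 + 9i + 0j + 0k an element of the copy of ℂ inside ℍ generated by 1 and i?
Yes. The quaternion -8 + 9i has j- and k-coefficients y = z = 0, so it lies in the complex subalgebra spanned by 1 and i.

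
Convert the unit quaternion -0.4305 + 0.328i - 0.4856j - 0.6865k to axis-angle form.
axis = (0.3634, -0.538, -0.7606), θ = 231°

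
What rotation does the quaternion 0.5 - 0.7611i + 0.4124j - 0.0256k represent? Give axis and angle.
axis = (-0.8788, 0.4762, -0.0296), θ = 2π/3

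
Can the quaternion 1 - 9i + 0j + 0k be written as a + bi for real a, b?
Yes. The quaternion 1 - 9i has j- and k-coefficients y = z = 0, so it lies in the complex subalgebra spanned by 1 and i.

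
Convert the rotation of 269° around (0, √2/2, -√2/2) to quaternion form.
-0.7009 + 0.5043j - 0.5043k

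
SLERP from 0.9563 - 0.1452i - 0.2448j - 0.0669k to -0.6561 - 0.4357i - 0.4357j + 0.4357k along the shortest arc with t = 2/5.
0.9612 + 0.1067i + 0.0389j - 0.2512k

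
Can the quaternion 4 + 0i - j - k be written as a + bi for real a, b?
No. The quaternion 4 - j - k has j-coefficient y = -1 and k-coefficient z = -1, not both zero, so it does not lie in the complex subalgebra spanned by 1 and i.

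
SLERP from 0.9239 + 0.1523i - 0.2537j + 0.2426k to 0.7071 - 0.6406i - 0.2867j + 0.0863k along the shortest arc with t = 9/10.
0.7572 - 0.5737i - 0.2933j + 0.1071k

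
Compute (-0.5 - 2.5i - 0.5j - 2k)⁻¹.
-0.0465 + 0.2326i + 0.0465j + 0.186k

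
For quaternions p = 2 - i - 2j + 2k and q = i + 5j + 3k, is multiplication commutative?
No: pq = 5 - 14i + 15j + 3k ≠ 5 + 18i + 5j + 9k = qp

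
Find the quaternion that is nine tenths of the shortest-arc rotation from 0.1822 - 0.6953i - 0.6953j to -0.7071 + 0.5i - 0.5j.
0.713 - 0.5862i + 0.3848j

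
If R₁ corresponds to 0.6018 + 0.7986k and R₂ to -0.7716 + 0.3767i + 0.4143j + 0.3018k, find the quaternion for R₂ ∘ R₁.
-0.7054 + 0.5576i - 0.0515j - 0.4346k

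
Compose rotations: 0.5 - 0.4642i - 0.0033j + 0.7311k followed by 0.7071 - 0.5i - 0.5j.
0.1198 - 0.9438i + 0.1132j + 0.2865k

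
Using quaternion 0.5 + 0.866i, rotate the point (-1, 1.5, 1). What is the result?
(-1, -1.616, 0.799)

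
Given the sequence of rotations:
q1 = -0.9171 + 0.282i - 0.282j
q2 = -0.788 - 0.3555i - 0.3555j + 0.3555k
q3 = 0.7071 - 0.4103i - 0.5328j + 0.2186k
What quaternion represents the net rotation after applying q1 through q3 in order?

q2 · q1 = 0.7227 + 0.2041i + 0.6485j - 0.1255k
q3 · q2 · q1 = 0.9677 - 0.2271i + 0.0666j - 0.0881k
0.9677 - 0.2271i + 0.0666j - 0.0881k


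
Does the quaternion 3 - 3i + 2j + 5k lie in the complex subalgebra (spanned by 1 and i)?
No. The quaternion 3 - 3i + 2j + 5k has j-coefficient y = 2 and k-coefficient z = 5, not both zero, so it does not lie in the complex subalgebra spanned by 1 and i.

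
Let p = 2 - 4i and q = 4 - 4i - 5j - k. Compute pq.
-8 - 24i - 14j + 18k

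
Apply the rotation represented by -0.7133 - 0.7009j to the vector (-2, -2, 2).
(1.965, -2, 2.035)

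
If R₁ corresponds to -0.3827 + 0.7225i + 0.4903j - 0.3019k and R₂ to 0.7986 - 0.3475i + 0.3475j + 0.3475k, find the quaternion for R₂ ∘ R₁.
-0.12 + 0.4347i + 0.4047j - 0.7955k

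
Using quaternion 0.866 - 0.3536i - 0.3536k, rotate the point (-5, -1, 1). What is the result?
(-4.112, 3.175, 0.112)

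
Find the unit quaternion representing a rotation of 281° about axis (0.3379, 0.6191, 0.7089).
-0.7716 + 0.2149i + 0.3938j + 0.4509k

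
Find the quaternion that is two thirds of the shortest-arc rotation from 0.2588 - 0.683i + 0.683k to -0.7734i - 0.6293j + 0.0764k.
0.0991 - 0.8245i - 0.458j + 0.3172k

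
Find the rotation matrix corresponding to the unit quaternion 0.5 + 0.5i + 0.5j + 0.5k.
[[0, 0, 1], [1, 0, 0], [0, 1, 0]]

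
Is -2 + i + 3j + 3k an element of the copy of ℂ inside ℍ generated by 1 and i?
No. The quaternion -2 + i + 3j + 3k has j-coefficient y = 3 and k-coefficient z = 3, not both zero, so it does not lie in the complex subalgebra spanned by 1 and i.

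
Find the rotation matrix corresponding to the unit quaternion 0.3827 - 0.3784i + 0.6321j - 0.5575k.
[[-0.4207, -0.0517, 0.9057], [-0.9051, 0.092, -0.4152], [-0.0619, -0.9944, -0.0855]]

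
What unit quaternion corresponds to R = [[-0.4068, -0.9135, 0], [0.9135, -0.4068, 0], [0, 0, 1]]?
0.5446 + 0.8387k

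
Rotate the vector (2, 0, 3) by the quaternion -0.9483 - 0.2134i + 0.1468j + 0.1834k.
(0.709, -1.874, 2.998)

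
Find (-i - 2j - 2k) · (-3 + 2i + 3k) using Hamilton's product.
8 - 3i + 5j + 10k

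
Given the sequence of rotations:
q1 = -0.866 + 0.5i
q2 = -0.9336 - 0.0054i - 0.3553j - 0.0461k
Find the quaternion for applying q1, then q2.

q2 · q1 = 0.8112 - 0.4621i + 0.2846j + 0.2176k
0.8112 - 0.4621i + 0.2846j + 0.2176k


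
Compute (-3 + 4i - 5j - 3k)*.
-3 - 4i + 5j + 3k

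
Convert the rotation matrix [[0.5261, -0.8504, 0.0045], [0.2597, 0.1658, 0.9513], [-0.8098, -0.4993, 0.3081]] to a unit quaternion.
0.7071 - 0.5129i + 0.2879j + 0.3925k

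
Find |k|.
1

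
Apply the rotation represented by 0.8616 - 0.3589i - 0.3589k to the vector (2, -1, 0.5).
(0.995, -1.412, 1.505)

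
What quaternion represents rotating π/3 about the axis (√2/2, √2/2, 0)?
0.866 + 0.3536i + 0.3536j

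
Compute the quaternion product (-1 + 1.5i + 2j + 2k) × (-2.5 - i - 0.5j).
5 - 1.75i - 6.5j - 3.75k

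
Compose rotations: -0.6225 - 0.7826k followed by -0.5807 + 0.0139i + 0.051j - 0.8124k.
-0.2743 - 0.0486i - 0.0209j + 0.9602k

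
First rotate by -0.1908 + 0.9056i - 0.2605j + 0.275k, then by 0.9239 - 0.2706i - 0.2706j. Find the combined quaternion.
-0.0017 + 0.8139i - 0.1146j + 0.5696k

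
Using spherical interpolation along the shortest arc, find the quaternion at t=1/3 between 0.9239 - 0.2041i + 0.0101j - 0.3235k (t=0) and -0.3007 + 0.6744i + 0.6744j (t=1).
0.8254 - 0.4314i - 0.2686j - 0.2459k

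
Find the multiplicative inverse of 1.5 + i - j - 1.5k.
0.2308 - 0.1538i + 0.1538j + 0.2308k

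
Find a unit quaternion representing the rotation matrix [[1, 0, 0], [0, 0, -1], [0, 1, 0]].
0.7071 + 0.7071i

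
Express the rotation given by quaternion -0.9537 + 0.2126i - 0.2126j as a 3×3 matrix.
[[0.9096, -0.0904, 0.4055], [-0.0904, 0.9096, 0.4055], [-0.4055, -0.4055, 0.8192]]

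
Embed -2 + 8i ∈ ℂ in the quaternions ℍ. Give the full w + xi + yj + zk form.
-2 + 8i + 0j + 0k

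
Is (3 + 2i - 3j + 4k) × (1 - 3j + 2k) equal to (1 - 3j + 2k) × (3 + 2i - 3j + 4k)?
No: pq = -14 + 8i - 16j + 4k ≠ -14 - 4i - 8j + 16k = qp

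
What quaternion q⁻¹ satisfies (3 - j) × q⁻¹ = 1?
0.3 + 0.1j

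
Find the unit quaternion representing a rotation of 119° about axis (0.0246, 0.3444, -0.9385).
0.5075 + 0.0212i + 0.2967j - 0.8086k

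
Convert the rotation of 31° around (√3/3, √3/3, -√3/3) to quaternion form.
0.9636 + 0.1543i + 0.1543j - 0.1543k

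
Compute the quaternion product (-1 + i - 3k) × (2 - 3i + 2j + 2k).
7 + 11i + 5j - 6k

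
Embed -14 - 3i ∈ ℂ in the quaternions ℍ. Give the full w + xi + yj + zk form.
-14 - 3i + 0j + 0k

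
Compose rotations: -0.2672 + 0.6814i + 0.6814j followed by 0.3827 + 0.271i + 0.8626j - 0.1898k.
-0.8747 + 0.3177i - 0.099j - 0.3524k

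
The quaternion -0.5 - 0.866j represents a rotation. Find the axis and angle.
axis = (0, -1, 0), θ = 4π/3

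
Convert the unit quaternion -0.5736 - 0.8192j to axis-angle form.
axis = (0, -1, 0), θ = 250°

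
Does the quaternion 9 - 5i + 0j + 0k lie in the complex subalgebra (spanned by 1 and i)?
Yes. The quaternion 9 - 5i has j- and k-coefficients y = z = 0, so it lies in the complex subalgebra spanned by 1 and i.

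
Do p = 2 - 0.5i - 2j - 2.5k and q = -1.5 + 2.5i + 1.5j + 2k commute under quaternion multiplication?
No: pq = 6.25 + 5.5i + 0.75j + 12k ≠ 6.25 + 6i + 11.25j + 3.5k = qp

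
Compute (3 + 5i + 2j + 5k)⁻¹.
0.0476 - 0.0794i - 0.0317j - 0.0794k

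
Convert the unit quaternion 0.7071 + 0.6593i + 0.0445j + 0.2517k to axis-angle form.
axis = (0.9324, 0.0629, 0.356), θ = π/2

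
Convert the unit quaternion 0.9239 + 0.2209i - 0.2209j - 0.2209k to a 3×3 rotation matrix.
[[0.8048, 0.3106, -0.5058], [-0.5058, 0.8048, -0.3106], [0.3106, 0.5058, 0.8048]]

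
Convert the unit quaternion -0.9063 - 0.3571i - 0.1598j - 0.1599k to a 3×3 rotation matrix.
[[0.8978, -0.1757, 0.4039], [0.404, 0.6938, -0.5962], [-0.1755, 0.6984, 0.6939]]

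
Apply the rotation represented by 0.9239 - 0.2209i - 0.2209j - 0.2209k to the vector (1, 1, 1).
(1, 1, 1)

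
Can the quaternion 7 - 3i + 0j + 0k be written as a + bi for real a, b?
Yes. The quaternion 7 - 3i has j- and k-coefficients y = z = 0, so it lies in the complex subalgebra spanned by 1 and i.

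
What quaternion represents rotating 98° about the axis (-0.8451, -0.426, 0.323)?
0.6561 - 0.6378i - 0.3215j + 0.2438k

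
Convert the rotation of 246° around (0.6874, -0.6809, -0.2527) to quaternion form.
-0.5446 + 0.5765i - 0.5711j - 0.2119k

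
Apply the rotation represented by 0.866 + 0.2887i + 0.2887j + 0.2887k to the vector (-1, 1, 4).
(1.667, -1.333, 3.666)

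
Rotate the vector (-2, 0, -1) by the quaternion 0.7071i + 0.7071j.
(0, -2, 1)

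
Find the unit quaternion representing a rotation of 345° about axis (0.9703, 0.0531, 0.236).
-0.9914 + 0.1266i + 0.0069j + 0.0308k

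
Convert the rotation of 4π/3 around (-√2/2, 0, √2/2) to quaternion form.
-0.5 - 0.6124i + 0.6124k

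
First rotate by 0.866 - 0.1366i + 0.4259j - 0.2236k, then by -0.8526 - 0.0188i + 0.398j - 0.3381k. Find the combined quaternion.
-0.986 + 0.1552i + 0.0235j - 0.0558k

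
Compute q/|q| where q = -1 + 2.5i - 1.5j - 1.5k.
-0.2917 + 0.7293i - 0.4376j - 0.4376k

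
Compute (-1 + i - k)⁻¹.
-0.3333 - 0.3333i + 0.3333k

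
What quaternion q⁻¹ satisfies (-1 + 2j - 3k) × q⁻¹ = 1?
-0.0714 - 0.1429j + 0.2143k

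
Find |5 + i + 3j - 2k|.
√39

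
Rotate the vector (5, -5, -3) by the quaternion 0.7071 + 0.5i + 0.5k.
(4.535, 5.657, -2.535)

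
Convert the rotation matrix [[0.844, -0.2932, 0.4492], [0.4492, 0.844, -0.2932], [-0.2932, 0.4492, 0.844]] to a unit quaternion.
0.9397 + 0.1975i + 0.1975j + 0.1975k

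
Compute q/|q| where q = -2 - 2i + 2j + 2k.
-0.5 - 0.5i + 0.5j + 0.5k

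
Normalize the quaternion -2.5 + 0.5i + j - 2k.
-0.7372 + 0.1474i + 0.2949j - 0.5898k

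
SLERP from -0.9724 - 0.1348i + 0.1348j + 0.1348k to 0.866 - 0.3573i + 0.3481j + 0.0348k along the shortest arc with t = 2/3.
-0.9594 + 0.202i - 0.1955j + 0.0243k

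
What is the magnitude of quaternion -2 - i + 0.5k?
2.291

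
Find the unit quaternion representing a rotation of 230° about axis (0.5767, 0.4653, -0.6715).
-0.4226 + 0.5227i + 0.4217j - 0.6086k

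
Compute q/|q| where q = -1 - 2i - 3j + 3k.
-0.2085 - 0.417i - 0.6255j + 0.6255k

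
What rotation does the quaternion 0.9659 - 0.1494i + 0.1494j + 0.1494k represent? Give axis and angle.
axis = (-√3/3, √3/3, √3/3), θ = π/6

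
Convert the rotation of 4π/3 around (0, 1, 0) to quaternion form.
-0.5 + 0.866j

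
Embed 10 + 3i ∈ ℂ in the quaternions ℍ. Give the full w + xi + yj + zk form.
10 + 3i + 0j + 0k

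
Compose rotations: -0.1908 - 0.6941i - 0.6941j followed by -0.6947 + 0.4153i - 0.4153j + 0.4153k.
0.1325 + 0.6912i + 0.2732j - 0.6558k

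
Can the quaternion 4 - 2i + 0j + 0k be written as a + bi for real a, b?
Yes. The quaternion 4 - 2i has j- and k-coefficients y = z = 0, so it lies in the complex subalgebra spanned by 1 and i.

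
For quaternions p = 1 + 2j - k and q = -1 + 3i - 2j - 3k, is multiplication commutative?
No: pq = -5i - 7j - 8k ≠ 11i - j + 4k = qp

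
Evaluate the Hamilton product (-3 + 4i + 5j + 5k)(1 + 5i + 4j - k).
-38 - 36i + 22j - k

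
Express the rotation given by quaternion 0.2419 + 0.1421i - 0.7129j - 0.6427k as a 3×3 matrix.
[[-0.8426, 0.1083, -0.5276], [-0.5135, 0.1335, 0.8476], [0.1622, 0.9851, -0.0568]]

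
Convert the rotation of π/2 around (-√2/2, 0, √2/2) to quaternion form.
0.7071 - 0.5i + 0.5k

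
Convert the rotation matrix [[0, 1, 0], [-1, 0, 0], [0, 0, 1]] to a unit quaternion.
0.7071 - 0.7071k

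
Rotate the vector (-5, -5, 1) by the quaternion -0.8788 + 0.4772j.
(-3.562, -5, -3.649)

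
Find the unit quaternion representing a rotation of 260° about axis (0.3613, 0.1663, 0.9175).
-0.6428 + 0.2768i + 0.1274j + 0.7028k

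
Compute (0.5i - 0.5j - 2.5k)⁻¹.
-0.0741i + 0.0741j + 0.3704k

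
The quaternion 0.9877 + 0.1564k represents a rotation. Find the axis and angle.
axis = (0, 0, 1), θ = 18°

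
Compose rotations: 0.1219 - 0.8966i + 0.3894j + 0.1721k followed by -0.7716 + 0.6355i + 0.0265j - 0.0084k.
0.4669 + 0.7771i - 0.3991j + 0.1374k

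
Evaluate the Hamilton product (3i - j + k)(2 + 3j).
3 + 3i - 2j + 11k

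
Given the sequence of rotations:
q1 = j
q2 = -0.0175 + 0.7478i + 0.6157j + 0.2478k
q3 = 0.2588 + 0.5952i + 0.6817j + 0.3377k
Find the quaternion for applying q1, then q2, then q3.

q2 · q1 = -0.6157 - 0.2478i - 0.0175j + 0.7478k
q3 · q2 · q1 = -0.2525 + 0.0851i - 0.953j + 0.1441k
-0.2525 + 0.0851i - 0.953j + 0.1441k


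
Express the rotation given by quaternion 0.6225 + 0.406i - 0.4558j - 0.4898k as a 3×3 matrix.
[[0.1047, 0.2397, -0.9652], [-0.9799, 0.1905, -0.059], [0.1698, 0.952, 0.2548]]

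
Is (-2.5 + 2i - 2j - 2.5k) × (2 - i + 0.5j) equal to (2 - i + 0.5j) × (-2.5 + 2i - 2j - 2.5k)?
No: pq = -2 + 7.75i - 2.75j - 6k ≠ -2 + 5.25i - 7.75j - 4k = qp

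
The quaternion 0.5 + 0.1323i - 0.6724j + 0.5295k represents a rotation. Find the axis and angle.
axis = (0.1528, -0.7764, 0.6114), θ = 2π/3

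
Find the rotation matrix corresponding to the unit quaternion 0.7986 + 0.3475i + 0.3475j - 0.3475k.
[[0.517, 0.7965, 0.3135], [-0.3135, 0.517, -0.7965], [-0.7965, 0.3135, 0.517]]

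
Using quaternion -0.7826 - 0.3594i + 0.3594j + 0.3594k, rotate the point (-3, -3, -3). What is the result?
(0.1, 1.925, -4.825)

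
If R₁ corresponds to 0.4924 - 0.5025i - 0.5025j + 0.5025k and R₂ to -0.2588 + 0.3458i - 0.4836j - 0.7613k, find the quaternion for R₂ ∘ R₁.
0.1859 - 0.3252i + 0.1007j - 0.9217k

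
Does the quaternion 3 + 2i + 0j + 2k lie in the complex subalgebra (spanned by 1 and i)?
No. The quaternion 3 + 2i + 2k has j-coefficient y = 0 and k-coefficient z = 2, not both zero, so it does not lie in the complex subalgebra spanned by 1 and i.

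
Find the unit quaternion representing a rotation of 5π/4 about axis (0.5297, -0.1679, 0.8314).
-0.3827 + 0.4894i - 0.1551j + 0.7681k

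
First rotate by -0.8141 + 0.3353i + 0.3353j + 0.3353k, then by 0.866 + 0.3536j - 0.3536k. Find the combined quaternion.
-0.705 + 0.5275i - 0.1161j + 0.4597k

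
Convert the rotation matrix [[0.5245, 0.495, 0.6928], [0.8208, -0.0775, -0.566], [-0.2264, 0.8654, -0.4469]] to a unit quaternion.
0.5 + 0.7157i + 0.4596j + 0.1629k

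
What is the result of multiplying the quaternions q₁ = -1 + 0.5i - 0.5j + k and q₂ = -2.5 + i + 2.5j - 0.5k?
3.75 - 4.5i - 0.25k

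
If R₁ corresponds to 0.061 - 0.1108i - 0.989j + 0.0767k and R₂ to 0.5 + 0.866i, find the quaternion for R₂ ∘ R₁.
0.1265 - 0.0026i - 0.5609j - 0.8181k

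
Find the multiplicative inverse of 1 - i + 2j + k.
0.1429 + 0.1429i - 0.2857j - 0.1429k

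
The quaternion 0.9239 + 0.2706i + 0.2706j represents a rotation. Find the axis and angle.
axis = (√2/2, √2/2, 0), θ = π/4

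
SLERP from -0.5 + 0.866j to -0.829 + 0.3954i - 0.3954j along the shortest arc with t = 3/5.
-0.9335 + 0.3103i + 0.1795j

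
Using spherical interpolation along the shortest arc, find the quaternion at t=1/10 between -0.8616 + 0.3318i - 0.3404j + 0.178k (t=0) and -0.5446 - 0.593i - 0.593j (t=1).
-0.8732 + 0.2383i - 0.3911j + 0.1667k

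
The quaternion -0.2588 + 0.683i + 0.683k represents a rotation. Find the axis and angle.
axis = (√2/2, 0, √2/2), θ = 7π/6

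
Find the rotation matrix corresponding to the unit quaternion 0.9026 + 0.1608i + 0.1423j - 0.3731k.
[[0.6811, 0.7193, 0.1369], [-0.6278, 0.6699, -0.3965], [-0.3769, 0.1841, 0.9078]]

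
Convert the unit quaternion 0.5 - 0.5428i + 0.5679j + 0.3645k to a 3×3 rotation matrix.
[[0.0893, -0.981, 0.1722], [-0.252, 0.145, 0.9568], [-0.9636, -0.1288, -0.2343]]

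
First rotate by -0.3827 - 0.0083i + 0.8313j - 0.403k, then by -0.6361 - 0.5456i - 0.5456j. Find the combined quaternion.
0.6925 + 0.434i - 0.5399j - 0.2017k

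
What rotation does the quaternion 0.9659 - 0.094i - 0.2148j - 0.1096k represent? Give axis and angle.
axis = (-0.3632, -0.8299, -0.4235), θ = π/6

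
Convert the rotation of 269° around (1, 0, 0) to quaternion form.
-0.7009 + 0.7133i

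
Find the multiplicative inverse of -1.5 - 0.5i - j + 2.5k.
-0.1538 + 0.0513i + 0.1026j - 0.2564k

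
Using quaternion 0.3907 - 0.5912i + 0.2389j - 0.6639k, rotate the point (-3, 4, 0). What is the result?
(0.932, 0.081, -4.912)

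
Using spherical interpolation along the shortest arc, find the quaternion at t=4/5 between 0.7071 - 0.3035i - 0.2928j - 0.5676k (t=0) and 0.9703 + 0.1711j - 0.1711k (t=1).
0.9585 - 0.0665i + 0.0775j - 0.2661k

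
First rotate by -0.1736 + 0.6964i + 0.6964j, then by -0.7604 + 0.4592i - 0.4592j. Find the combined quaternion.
0.132 - 0.6093i - 0.4498j + 0.6396k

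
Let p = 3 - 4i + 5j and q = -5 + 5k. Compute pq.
-15 + 45i - 5j + 15k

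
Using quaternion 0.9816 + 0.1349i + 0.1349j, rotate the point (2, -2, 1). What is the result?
(2.119, -2.119, -0.132)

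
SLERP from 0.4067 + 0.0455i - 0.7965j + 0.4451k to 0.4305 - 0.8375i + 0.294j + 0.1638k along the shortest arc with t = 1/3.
0.1367 + 0.452i - 0.8284j + 0.3012k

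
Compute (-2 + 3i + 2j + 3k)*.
-2 - 3i - 2j - 3k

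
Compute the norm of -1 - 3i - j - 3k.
√20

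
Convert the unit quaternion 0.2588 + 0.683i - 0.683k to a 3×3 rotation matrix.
[[0.067, 0.3535, -0.933], [-0.3535, -0.866, -0.3535], [-0.933, 0.3535, 0.067]]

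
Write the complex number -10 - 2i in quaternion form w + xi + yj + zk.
-10 - 2i + 0j + 0k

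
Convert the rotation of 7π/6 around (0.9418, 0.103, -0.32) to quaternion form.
-0.2588 + 0.9097i + 0.0995j - 0.3091k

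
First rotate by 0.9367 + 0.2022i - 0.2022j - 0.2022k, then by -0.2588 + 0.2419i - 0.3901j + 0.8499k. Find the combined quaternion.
-0.1984 + 0.425i - 0.0923j + 0.8784k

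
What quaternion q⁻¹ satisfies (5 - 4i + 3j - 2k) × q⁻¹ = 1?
0.0926 + 0.0741i - 0.0556j + 0.037k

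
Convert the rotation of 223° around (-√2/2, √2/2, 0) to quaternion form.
-0.3665 - 0.6579i + 0.6579j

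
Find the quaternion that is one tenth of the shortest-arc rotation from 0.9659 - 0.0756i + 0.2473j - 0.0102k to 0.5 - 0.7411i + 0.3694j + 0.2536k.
0.9499 - 0.1547i + 0.2708j + 0.0196k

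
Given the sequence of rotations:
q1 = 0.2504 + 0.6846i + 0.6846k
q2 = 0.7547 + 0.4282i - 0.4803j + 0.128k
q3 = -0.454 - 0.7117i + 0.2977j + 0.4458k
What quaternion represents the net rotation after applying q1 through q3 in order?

q2 · q1 = -0.1918 + 0.2951i - 0.3258j + 0.8775k
q3 · q2 · q1 = 0.0029 + 0.409i + 0.8469j - 0.3399k
0.0029 + 0.409i + 0.8469j - 0.3399k


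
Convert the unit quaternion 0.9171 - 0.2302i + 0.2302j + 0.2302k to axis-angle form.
axis = (-√3/3, √3/3, √3/3), θ = 47°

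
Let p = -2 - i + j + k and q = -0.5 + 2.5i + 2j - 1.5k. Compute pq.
3 - 8i - 3.5j - 2k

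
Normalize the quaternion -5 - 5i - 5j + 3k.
-0.5455 - 0.5455i - 0.5455j + 0.3273k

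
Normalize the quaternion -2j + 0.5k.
-0.9701j + 0.2425k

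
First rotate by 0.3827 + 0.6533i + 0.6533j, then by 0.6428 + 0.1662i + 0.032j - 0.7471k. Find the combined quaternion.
0.1165 + 0.9716i - 0.0559j - 0.1982k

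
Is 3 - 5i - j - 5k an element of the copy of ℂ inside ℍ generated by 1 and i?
No. The quaternion 3 - 5i - j - 5k has j-coefficient y = -1 and k-coefficient z = -5, not both zero, so it does not lie in the complex subalgebra spanned by 1 and i.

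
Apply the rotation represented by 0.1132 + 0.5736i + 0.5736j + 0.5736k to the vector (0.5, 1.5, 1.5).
(1.816, 0.712, 0.972)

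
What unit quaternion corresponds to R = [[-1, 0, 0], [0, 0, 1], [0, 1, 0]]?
0.7071j + 0.7071k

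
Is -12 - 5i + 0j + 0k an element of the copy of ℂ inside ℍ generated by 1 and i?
Yes. The quaternion -12 - 5i has j- and k-coefficients y = z = 0, so it lies in the complex subalgebra spanned by 1 and i.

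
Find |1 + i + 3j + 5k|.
6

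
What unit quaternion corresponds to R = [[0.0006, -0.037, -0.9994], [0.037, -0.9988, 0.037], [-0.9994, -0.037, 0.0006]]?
0.0262 - 0.7069i + 0.7069k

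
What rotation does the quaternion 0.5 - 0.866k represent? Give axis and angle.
axis = (0, 0, -1), θ = 2π/3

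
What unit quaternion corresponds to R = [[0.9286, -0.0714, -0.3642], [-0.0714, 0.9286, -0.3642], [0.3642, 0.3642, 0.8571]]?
0.9636 + 0.189i - 0.189j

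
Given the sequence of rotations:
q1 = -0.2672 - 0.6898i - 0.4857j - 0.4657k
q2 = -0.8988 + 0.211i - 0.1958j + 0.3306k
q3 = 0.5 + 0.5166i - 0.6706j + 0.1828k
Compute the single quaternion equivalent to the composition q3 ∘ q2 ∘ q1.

q2 · q1 = 0.4446 + 0.8154i + 0.3591j + 0.0927k
q3 · q2 · q1 = 0.0249 + 0.5096i - 0.0174j + 0.8599k
0.0249 + 0.5096i - 0.0174j + 0.8599k


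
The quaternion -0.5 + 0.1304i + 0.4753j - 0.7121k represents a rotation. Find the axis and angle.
axis = (0.1506, 0.5488, -0.8223), θ = 4π/3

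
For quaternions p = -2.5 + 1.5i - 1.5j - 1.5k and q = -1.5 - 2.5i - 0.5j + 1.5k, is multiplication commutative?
No: pq = 9 + i + 5j - 6k ≠ 9 + 7i + 2j + 3k = qp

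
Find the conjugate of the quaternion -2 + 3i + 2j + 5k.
-2 - 3i - 2j - 5k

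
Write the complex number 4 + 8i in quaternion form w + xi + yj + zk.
4 + 8i + 0j + 0k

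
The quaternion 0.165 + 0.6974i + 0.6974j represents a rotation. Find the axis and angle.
axis = (√2/2, √2/2, 0), θ = 161°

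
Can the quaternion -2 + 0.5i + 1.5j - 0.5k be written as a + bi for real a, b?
No. The quaternion -2 + 0.5i + 1.5j - 0.5k has j-coefficient y = 1.5 and k-coefficient z = -0.5, not both zero, so it does not lie in the complex subalgebra spanned by 1 and i.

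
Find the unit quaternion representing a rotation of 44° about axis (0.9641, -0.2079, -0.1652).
0.9272 + 0.3612i - 0.0779j - 0.0619k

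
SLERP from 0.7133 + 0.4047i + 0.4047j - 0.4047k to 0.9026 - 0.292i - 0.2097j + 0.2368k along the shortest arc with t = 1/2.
0.9852 + 0.0687i + 0.1189j - 0.1024k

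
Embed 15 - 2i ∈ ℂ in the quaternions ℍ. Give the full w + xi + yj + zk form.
15 - 2i + 0j + 0k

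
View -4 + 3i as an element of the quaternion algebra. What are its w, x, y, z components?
-4 + 3i + 0j + 0k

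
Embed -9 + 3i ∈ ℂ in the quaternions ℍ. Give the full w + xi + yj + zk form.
-9 + 3i + 0j + 0k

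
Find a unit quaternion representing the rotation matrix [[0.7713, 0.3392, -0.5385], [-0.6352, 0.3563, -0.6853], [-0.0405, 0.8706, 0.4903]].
0.809 + 0.4808i - 0.1539j - 0.3011k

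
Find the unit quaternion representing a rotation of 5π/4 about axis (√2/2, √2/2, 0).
-0.3827 + 0.6533i + 0.6533j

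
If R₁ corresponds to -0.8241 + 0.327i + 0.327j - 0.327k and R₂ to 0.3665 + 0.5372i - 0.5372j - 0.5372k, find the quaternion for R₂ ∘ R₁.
-0.4777 + 0.0285i + 0.5626j + 0.6742k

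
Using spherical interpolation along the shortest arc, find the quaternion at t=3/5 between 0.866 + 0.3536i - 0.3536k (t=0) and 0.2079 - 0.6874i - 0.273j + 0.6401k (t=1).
0.2917 + 0.6786i + 0.1978j - 0.6444k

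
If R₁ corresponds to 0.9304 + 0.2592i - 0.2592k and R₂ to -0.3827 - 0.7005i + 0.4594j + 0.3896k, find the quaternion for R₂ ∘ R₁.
-0.0735 - 0.87i + 0.3468j + 0.3426k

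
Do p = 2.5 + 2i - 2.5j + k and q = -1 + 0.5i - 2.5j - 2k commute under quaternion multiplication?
No: pq = -7.75 + 6.75i + 0.75j - 9.75k ≠ -7.75 - 8.25i - 8.25j - 2.25k = qp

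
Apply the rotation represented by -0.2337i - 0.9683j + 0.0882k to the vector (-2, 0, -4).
(1.946, -0.222, 4.02)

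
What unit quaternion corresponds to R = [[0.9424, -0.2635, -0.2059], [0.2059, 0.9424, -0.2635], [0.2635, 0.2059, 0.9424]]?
0.9782 + 0.12i - 0.12j + 0.12k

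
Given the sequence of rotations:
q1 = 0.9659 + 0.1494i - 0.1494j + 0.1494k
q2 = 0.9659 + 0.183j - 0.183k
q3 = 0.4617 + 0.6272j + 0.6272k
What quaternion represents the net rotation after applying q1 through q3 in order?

q2 · q1 = 0.9876 + 0.1443i + 0.0051j - 0.0598k
q3 · q2 · q1 = 0.4903 + 0.0259i + 0.7123j + 0.5013k
0.4903 + 0.0259i + 0.7123j + 0.5013k


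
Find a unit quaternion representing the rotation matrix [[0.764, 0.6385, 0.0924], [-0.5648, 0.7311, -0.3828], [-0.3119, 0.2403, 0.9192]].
0.9239 + 0.1686i + 0.1094j - 0.3256k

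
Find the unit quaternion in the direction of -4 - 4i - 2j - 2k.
-0.6325 - 0.6325i - 0.3162j - 0.3162k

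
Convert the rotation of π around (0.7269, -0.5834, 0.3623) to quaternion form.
0.7269i - 0.5834j + 0.3623k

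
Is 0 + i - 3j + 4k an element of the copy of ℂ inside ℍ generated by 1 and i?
No. The quaternion i - 3j + 4k has j-coefficient y = -3 and k-coefficient z = 4, not both zero, so it does not lie in the complex subalgebra spanned by 1 and i.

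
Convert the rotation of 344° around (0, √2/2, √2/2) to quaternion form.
-0.9903 + 0.0984j + 0.0984k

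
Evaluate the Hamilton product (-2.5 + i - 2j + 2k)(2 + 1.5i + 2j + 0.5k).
-3.5 - 6.75i - 6.5j + 7.75k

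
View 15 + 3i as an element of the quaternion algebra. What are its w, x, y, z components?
15 + 3i + 0j + 0k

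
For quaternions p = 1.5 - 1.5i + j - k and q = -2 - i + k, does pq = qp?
No: pq = -3.5 + 2.5i + 0.5j + 4.5k ≠ -3.5 + 0.5i - 4.5j + 2.5k = qp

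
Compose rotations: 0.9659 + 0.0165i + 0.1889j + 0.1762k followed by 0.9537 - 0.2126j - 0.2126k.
0.9988 + 0.0184i - 0.0287j - 0.0338k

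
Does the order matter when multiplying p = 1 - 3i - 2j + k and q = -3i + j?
Yes: pq = -7 - 4i - 2j - 9k ≠ -7 - 2i + 4j + 9k = qp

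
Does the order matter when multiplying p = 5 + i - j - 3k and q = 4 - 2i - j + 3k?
Yes: pq = 30 - 12i - 6j ≠ 30 - 12j + 6k = qp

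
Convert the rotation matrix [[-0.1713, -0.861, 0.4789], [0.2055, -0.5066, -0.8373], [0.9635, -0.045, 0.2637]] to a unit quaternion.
0.3827 + 0.5176i - 0.3166j + 0.6967k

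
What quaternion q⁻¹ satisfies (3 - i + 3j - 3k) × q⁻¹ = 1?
0.1071 + 0.0357i - 0.1071j + 0.1071k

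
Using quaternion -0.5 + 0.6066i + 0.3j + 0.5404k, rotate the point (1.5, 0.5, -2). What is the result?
(0.095, -2.286, 1.124)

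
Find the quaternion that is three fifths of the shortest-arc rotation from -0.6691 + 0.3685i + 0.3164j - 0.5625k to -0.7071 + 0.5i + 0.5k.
-0.8277 + 0.5338i + 0.1559j + 0.0751k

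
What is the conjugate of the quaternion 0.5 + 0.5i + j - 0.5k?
0.5 - 0.5i - j + 0.5k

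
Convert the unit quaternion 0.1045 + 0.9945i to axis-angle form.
axis = (1, 0, 0), θ = 168°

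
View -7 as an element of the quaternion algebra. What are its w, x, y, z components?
-7 + 0i + 0j + 0k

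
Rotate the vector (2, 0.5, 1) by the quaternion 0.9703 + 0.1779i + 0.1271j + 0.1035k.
(2.098, 0.631, 0.671)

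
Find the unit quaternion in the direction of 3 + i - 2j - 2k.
0.7071 + 0.2357i - 0.4714j - 0.4714k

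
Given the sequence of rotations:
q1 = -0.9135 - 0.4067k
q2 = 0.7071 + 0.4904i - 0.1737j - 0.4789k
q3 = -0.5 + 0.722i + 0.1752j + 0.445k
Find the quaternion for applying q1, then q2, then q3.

q2 · q1 = -0.8407 - 0.3773i + 0.3581j + 0.1499k
q3 · q2 · q1 = 0.5633 - 0.5514i - 0.6025j - 0.1244k
0.5633 - 0.5514i - 0.6025j - 0.1244k


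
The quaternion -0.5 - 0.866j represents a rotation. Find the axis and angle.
axis = (0, -1, 0), θ = 4π/3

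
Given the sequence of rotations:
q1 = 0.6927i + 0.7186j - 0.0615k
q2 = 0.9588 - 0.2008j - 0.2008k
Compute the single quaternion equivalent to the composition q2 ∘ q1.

q2 · q1 = 0.1319 + 0.8208i + 0.5499j + 0.0801k
0.1319 + 0.8208i + 0.5499j + 0.0801k


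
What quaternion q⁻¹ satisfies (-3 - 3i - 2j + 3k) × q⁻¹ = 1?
-0.0968 + 0.0968i + 0.0645j - 0.0968k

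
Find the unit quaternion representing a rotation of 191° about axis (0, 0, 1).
-0.0958 + 0.9954k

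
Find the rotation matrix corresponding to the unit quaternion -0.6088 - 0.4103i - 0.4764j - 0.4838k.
[[0.078, -0.1981, 0.9771], [0.98, 0.1952, -0.0386], [-0.1831, 0.9605, 0.2094]]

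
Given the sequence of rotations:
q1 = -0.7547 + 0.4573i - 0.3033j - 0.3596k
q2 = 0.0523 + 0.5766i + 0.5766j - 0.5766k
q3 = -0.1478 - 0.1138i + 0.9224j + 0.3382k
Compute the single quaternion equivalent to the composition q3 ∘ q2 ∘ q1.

q2 · q1 = -0.3356 - 0.7935i - 0.5074j - 0.0222k
q3 · q2 · q1 = 0.4348 + 0.3066i - 0.5055j + 0.6794k
0.4348 + 0.3066i - 0.5055j + 0.6794k


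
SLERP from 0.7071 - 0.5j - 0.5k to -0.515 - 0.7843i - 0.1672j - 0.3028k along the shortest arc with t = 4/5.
0.6774 + 0.7229i + 0.0108j + 0.1358k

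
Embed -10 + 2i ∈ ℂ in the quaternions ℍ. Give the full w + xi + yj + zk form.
-10 + 2i + 0j + 0k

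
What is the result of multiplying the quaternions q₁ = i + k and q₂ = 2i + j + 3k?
-5 - i - j + k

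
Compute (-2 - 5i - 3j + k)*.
-2 + 5i + 3j - k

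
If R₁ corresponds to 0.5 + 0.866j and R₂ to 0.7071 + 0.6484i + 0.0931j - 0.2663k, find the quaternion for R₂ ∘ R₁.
0.2729 + 0.5548i + 0.6589j + 0.4284k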